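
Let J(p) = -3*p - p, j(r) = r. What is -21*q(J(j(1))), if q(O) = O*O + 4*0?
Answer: -336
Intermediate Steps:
J(p) = -4*p
q(O) = O**2 (q(O) = O**2 + 0 = O**2)
-21*q(J(j(1))) = -21*(-4*1)**2 = -21*(-4)**2 = -21*16 = -336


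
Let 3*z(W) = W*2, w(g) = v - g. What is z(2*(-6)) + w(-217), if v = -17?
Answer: 192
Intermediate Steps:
w(g) = -17 - g
z(W) = 2*W/3 (z(W) = (W*2)/3 = (2*W)/3 = 2*W/3)
z(2*(-6)) + w(-217) = 2*(2*(-6))/3 + (-17 - 1*(-217)) = (2/3)*(-12) + (-17 + 217) = -8 + 200 = 192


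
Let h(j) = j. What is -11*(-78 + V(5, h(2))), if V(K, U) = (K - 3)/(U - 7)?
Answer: 4312/5 ≈ 862.40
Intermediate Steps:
V(K, U) = (-3 + K)/(-7 + U)
-11*(-78 + V(5, h(2))) = -11*(-78 + (-3 + 5)/(-7 + 2)) = -11*(-78 + 2/(-5)) = -11*(-78 - ⅕*2) = -11*(-78 - ⅖) = -11*(-392/5) = 4312/5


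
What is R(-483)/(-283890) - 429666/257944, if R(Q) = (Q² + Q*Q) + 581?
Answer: -3190509761/963522660 ≈ -3.3113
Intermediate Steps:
R(Q) = 581 + 2*Q² (R(Q) = (Q² + Q²) + 581 = 2*Q² + 581 = 581 + 2*Q²)
R(-483)/(-283890) - 429666/257944 = (581 + 2*(-483)²)/(-283890) - 429666/257944 = (581 + 2*233289)*(-1/283890) - 429666*1/257944 = (581 + 466578)*(-1/283890) - 11307/6788 = 467159*(-1/283890) - 11307/6788 = -467159/283890 - 11307/6788 = -3190509761/963522660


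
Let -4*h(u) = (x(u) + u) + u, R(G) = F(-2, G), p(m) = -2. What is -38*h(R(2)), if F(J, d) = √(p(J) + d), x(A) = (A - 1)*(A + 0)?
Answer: 0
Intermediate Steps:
x(A) = A*(-1 + A) (x(A) = (-1 + A)*A = A*(-1 + A))
F(J, d) = √(-2 + d)
R(G) = √(-2 + G)
h(u) = -u/2 - u*(-1 + u)/4 (h(u) = -((u*(-1 + u) + u) + u)/4 = -((u + u*(-1 + u)) + u)/4 = -(2*u + u*(-1 + u))/4 = -u/2 - u*(-1 + u)/4)
-38*h(R(2)) = -19*√(-2 + 2)*(-1 - √(-2 + 2))/2 = -19*√0*(-1 - √0)/2 = -19*0*(-1 - 1*0)/2 = -19*0*(-1 + 0)/2 = -19*0*(-1)/2 = -38*0 = 0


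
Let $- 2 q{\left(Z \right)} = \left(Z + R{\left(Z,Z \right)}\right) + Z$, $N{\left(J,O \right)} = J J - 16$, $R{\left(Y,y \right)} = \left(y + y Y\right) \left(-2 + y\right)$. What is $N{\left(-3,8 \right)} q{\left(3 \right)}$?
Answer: $63$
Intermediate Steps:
$R{\left(Y,y \right)} = \left(-2 + y\right) \left(y + Y y\right)$ ($R{\left(Y,y \right)} = \left(y + Y y\right) \left(-2 + y\right) = \left(-2 + y\right) \left(y + Y y\right)$)
$N{\left(J,O \right)} = -16 + J^{2}$ ($N{\left(J,O \right)} = J^{2} - 16 = -16 + J^{2}$)
$q{\left(Z \right)} = - Z - \frac{Z \left(-2 + Z^{2} - Z\right)}{2}$ ($q{\left(Z \right)} = - \frac{\left(Z + Z \left(-2 + Z - 2 Z + Z Z\right)\right) + Z}{2} = - \frac{\left(Z + Z \left(-2 + Z - 2 Z + Z^{2}\right)\right) + Z}{2} = - \frac{\left(Z + Z \left(-2 + Z^{2} - Z\right)\right) + Z}{2} = - \frac{2 Z + Z \left(-2 + Z^{2} - Z\right)}{2} = - Z - \frac{Z \left(-2 + Z^{2} - Z\right)}{2}$)
$N{\left(-3,8 \right)} q{\left(3 \right)} = \left(-16 + \left(-3\right)^{2}\right) \frac{3^{2} \left(1 - 3\right)}{2} = \left(-16 + 9\right) \frac{1}{2} \cdot 9 \left(1 - 3\right) = - 7 \cdot \frac{1}{2} \cdot 9 \left(-2\right) = \left(-7\right) \left(-9\right) = 63$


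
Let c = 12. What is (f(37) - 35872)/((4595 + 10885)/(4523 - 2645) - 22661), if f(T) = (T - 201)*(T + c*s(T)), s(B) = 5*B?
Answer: 127084260/7090313 ≈ 17.924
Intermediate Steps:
f(T) = 61*T*(-201 + T) (f(T) = (T - 201)*(T + 12*(5*T)) = (-201 + T)*(T + 60*T) = (-201 + T)*(61*T) = 61*T*(-201 + T))
(f(37) - 35872)/((4595 + 10885)/(4523 - 2645) - 22661) = (61*37*(-201 + 37) - 35872)/((4595 + 10885)/(4523 - 2645) - 22661) = (61*37*(-164) - 35872)/(15480/1878 - 22661) = (-370148 - 35872)/(15480*(1/1878) - 22661) = -406020/(2580/313 - 22661) = -406020/(-7090313/313) = -406020*(-313/7090313) = 127084260/7090313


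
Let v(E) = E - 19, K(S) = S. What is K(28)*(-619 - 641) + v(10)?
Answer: -35289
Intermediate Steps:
v(E) = -19 + E
K(28)*(-619 - 641) + v(10) = 28*(-619 - 641) + (-19 + 10) = 28*(-1260) - 9 = -35280 - 9 = -35289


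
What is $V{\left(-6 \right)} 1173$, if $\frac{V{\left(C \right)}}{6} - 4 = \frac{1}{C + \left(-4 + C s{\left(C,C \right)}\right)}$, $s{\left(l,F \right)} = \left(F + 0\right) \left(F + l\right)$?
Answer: $\frac{365769}{13} \approx 28136.0$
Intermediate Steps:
$s{\left(l,F \right)} = F \left(F + l\right)$
$V{\left(C \right)} = 24 + \frac{6}{-4 + C + 2 C^{3}}$ ($V{\left(C \right)} = 24 + \frac{6}{C + \left(-4 + C C \left(C + C\right)\right)} = 24 + \frac{6}{C + \left(-4 + C C 2 C\right)} = 24 + \frac{6}{C + \left(-4 + C 2 C^{2}\right)} = 24 + \frac{6}{C + \left(-4 + 2 C^{3}\right)} = 24 + \frac{6}{-4 + C + 2 C^{3}}$)
$V{\left(-6 \right)} 1173 = \frac{6 \left(-15 + 4 \left(-6\right) + 8 \left(-6\right)^{3}\right)}{-4 - 6 + 2 \left(-6\right)^{3}} \cdot 1173 = \frac{6 \left(-15 - 24 + 8 \left(-216\right)\right)}{-4 - 6 + 2 \left(-216\right)} 1173 = \frac{6 \left(-15 - 24 - 1728\right)}{-4 - 6 - 432} \cdot 1173 = 6 \frac{1}{-442} \left(-1767\right) 1173 = 6 \left(- \frac{1}{442}\right) \left(-1767\right) 1173 = \frac{5301}{221} \cdot 1173 = \frac{365769}{13}$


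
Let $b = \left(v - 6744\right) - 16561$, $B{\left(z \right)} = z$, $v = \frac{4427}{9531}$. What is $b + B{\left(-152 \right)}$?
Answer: $- \frac{223564240}{9531} \approx -23457.0$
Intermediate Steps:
$v = \frac{4427}{9531}$ ($v = 4427 \cdot \frac{1}{9531} = \frac{4427}{9531} \approx 0.46448$)
$b = - \frac{222115528}{9531}$ ($b = \left(\frac{4427}{9531} - 6744\right) - 16561 = - \frac{64272637}{9531} - 16561 = - \frac{222115528}{9531} \approx -23305.0$)
$b + B{\left(-152 \right)} = - \frac{222115528}{9531} - 152 = - \frac{223564240}{9531}$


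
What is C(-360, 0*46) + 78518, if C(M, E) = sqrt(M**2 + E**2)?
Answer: 78878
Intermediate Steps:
C(M, E) = sqrt(E**2 + M**2)
C(-360, 0*46) + 78518 = sqrt((0*46)**2 + (-360)**2) + 78518 = sqrt(0**2 + 129600) + 78518 = sqrt(0 + 129600) + 78518 = sqrt(129600) + 78518 = 360 + 78518 = 78878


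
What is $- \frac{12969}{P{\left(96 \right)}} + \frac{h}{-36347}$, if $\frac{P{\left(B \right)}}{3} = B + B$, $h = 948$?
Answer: $- \frac{52436699}{2326208} \approx -22.542$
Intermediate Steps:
$P{\left(B \right)} = 6 B$ ($P{\left(B \right)} = 3 \left(B + B\right) = 3 \cdot 2 B = 6 B$)
$- \frac{12969}{P{\left(96 \right)}} + \frac{h}{-36347} = - \frac{12969}{6 \cdot 96} + \frac{948}{-36347} = - \frac{12969}{576} + 948 \left(- \frac{1}{36347}\right) = \left(-12969\right) \frac{1}{576} - \frac{948}{36347} = - \frac{1441}{64} - \frac{948}{36347} = - \frac{52436699}{2326208}$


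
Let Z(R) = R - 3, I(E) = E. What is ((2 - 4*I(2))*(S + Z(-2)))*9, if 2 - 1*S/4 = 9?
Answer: 1782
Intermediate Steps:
S = -28 (S = 8 - 4*9 = 8 - 36 = -28)
Z(R) = -3 + R
((2 - 4*I(2))*(S + Z(-2)))*9 = ((2 - 4*2)*(-28 + (-3 - 2)))*9 = ((2 - 8)*(-28 - 5))*9 = -6*(-33)*9 = 198*9 = 1782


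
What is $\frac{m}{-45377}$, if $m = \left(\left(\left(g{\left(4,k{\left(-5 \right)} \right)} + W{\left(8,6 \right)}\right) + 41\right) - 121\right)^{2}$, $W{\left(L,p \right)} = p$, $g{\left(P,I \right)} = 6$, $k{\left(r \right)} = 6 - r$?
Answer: $- \frac{4624}{45377} \approx -0.1019$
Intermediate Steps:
$m = 4624$ ($m = \left(\left(\left(6 + 6\right) + 41\right) - 121\right)^{2} = \left(\left(12 + 41\right) - 121\right)^{2} = \left(53 - 121\right)^{2} = \left(-68\right)^{2} = 4624$)
$\frac{m}{-45377} = \frac{4624}{-45377} = 4624 \left(- \frac{1}{45377}\right) = - \frac{4624}{45377}$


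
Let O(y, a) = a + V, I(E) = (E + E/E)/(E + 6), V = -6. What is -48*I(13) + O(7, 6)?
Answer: -672/19 ≈ -35.368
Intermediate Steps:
I(E) = (1 + E)/(6 + E) (I(E) = (E + 1)/(6 + E) = (1 + E)/(6 + E))
O(y, a) = -6 + a (O(y, a) = a - 6 = -6 + a)
-48*I(13) + O(7, 6) = -48*(1 + 13)/(6 + 13) + (-6 + 6) = -48*14/19 + 0 = -672/19 + 0 = -672/19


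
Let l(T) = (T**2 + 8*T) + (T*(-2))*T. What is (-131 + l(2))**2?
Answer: 14161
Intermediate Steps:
l(T) = -T**2 + 8*T (l(T) = (T**2 + 8*T) + (-2*T)*T = (T**2 + 8*T) - 2*T**2 = -T**2 + 8*T)
(-131 + l(2))**2 = (-131 + 2*(8 - 1*2))**2 = (-131 + 2*(8 - 2))**2 = (-131 + 2*6)**2 = (-131 + 12)**2 = (-119)**2 = 14161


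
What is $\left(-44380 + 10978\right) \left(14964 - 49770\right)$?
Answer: $1162590012$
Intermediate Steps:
$\left(-44380 + 10978\right) \left(14964 - 49770\right) = \left(-33402\right) \left(-34806\right) = 1162590012$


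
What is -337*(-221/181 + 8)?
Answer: -413499/181 ≈ -2284.5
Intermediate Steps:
-337*(-221/181 + 8) = -337*1227/181 = -413499/181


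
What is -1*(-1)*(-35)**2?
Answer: 1225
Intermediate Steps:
-1*(-1)*(-35)**2 = 1*1225 = 1225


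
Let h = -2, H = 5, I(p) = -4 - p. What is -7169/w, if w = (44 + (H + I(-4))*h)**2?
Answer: -7169/1156 ≈ -6.2016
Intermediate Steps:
w = 1156 (w = (44 + (5 + (-4 - 1*(-4)))*(-2))**2 = (44 + (5 + (-4 + 4))*(-2))**2 = (44 + (5 + 0)*(-2))**2 = (44 + 5*(-2))**2 = (44 - 10)**2 = 34**2 = 1156)
-7169/w = -7169/1156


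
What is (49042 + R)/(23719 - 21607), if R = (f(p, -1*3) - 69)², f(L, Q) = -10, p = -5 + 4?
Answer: 55283/2112 ≈ 26.176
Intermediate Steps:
p = -1
R = 6241 (R = (-10 - 69)² = (-79)² = 6241)
(49042 + R)/(23719 - 21607) = (49042 + 6241)/(23719 - 21607) = 55283/2112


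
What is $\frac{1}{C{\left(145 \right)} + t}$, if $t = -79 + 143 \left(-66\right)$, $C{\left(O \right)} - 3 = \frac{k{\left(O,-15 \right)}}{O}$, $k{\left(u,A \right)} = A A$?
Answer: $- \frac{29}{275861} \approx -0.00010513$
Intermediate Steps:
$k{\left(u,A \right)} = A^{2}$
$C{\left(O \right)} = 3 + \frac{225}{O}$ ($C{\left(O \right)} = 3 + \frac{\left(-15\right)^{2}}{O} = 3 + \frac{225}{O}$)
$t = -9517$ ($t = -79 - 9438 = -9517$)
$\frac{1}{C{\left(145 \right)} + t} = \frac{1}{\left(3 + \frac{225}{145}\right) - 9517} = \frac{1}{\left(3 + 225 \cdot \frac{1}{145}\right) - 9517} = \frac{1}{\left(3 + \frac{45}{29}\right) - 9517} = \frac{1}{\frac{132}{29} - 9517} = \frac{1}{- \frac{275861}{29}} = - \frac{29}{275861}$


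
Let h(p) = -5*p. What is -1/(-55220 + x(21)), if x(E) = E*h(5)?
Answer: 1/55745 ≈ 1.7939e-5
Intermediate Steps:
x(E) = -25*E (x(E) = E*(-5*5) = E*(-25) = -25*E)
-1/(-55220 + x(21)) = -1/(-55220 - 25*21) = -1/(-55220 - 525) = -1/(-55745) = -1*(-1/55745) = 1/55745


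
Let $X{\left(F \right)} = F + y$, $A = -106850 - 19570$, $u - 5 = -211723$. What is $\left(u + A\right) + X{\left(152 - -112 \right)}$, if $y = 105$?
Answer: $-337769$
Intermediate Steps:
$u = -211718$ ($u = 5 - 211723 = -211718$)
$A = -126420$ ($A = -106850 - 19570 = -126420$)
$X{\left(F \right)} = 105 + F$ ($X{\left(F \right)} = F + 105 = 105 + F$)
$\left(u + A\right) + X{\left(152 - -112 \right)} = \left(-211718 - 126420\right) + \left(105 + \left(152 - -112\right)\right) = -338138 + \left(105 + \left(152 + 112\right)\right) = -338138 + \left(105 + 264\right) = -338138 + 369 = -337769$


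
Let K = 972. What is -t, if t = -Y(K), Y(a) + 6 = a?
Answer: 966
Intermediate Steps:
Y(a) = -6 + a
t = -966 (t = -(-6 + 972) = -1*966 = -966)
-t = -1*(-966) = 966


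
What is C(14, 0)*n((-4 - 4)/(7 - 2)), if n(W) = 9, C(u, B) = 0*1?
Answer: 0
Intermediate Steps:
C(u, B) = 0
C(14, 0)*n((-4 - 4)/(7 - 2)) = 0*9 = 0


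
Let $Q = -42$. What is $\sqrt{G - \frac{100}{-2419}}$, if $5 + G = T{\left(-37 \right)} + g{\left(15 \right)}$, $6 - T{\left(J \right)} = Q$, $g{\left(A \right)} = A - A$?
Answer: $\frac{\sqrt{251859023}}{2419} \approx 6.5606$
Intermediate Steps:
$g{\left(A \right)} = 0$
$T{\left(J \right)} = 48$ ($T{\left(J \right)} = 6 - -42 = 6 + 42 = 48$)
$G = 43$ ($G = -5 + \left(48 + 0\right) = -5 + 48 = 43$)
$\sqrt{G - \frac{100}{-2419}} = \sqrt{43 - \frac{100}{-2419}} = \sqrt{43 - - \frac{100}{2419}} = \sqrt{43 + \frac{100}{2419}} = \sqrt{\frac{104117}{2419}} = \frac{\sqrt{251859023}}{2419}$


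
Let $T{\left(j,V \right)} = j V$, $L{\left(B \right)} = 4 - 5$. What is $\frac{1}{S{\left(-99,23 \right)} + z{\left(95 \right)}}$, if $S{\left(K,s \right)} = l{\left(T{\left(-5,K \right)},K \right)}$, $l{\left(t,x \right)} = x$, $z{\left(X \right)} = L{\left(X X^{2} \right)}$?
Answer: $- \frac{1}{100} \approx -0.01$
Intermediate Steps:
$L{\left(B \right)} = -1$ ($L{\left(B \right)} = 4 - 5 = -1$)
$z{\left(X \right)} = -1$
$T{\left(j,V \right)} = V j$
$S{\left(K,s \right)} = K$
$\frac{1}{S{\left(-99,23 \right)} + z{\left(95 \right)}} = \frac{1}{-99 - 1} = \frac{1}{-100} = - \frac{1}{100}$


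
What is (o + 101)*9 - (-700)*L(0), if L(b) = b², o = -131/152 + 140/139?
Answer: 19232991/21128 ≈ 910.31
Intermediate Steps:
o = 3071/21128 (o = -131*1/152 + 140*(1/139) = -131/152 + 140/139 = 3071/21128 ≈ 0.14535)
(o + 101)*9 - (-700)*L(0) = (3071/21128 + 101)*9 - (-700)*0² = (2136999/21128)*9 - (-700)*0 = 19232991/21128 - 1*0 = 19232991/21128 + 0 = 19232991/21128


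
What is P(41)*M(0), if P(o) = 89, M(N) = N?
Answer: 0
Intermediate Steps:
P(41)*M(0) = 89*0 = 0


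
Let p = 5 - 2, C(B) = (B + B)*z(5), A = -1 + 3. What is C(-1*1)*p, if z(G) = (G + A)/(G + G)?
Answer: -21/5 ≈ -4.2000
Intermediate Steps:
A = 2
z(G) = (2 + G)/(2*G) (z(G) = (G + 2)/(G + G) = (2 + G)/((2*G)) = (2 + G)*(1/(2*G)) = (2 + G)/(2*G))
C(B) = 7*B/5 (C(B) = (B + B)*((½)*(2 + 5)/5) = (2*B)*((½)*(⅕)*7) = (2*B)*(7/10) = 7*B/5)
p = 3
C(-1*1)*p = (7*(-1*1)/5)*3 = ((7/5)*(-1))*3 = -7/5*3 = -21/5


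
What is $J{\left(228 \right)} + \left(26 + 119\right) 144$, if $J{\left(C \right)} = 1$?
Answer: $20881$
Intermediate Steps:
$J{\left(228 \right)} + \left(26 + 119\right) 144 = 1 + \left(26 + 119\right) 144 = 1 + 145 \cdot 144 = 1 + 20880 = 20881$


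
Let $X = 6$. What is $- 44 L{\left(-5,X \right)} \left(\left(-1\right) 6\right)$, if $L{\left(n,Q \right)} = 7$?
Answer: $1848$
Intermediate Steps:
$- 44 L{\left(-5,X \right)} \left(\left(-1\right) 6\right) = \left(-44\right) 7 \left(\left(-1\right) 6\right) = \left(-308\right) \left(-6\right) = 1848$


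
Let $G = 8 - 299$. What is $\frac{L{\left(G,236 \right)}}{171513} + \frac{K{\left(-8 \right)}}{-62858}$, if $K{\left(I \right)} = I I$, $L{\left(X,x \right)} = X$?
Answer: $- \frac{4878085}{1796827359} \approx -0.0027148$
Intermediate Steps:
$G = -291$
$K{\left(I \right)} = I^{2}$
$\frac{L{\left(G,236 \right)}}{171513} + \frac{K{\left(-8 \right)}}{-62858} = - \frac{291}{171513} + \frac{\left(-8\right)^{2}}{-62858} = \left(-291\right) \frac{1}{171513} + 64 \left(- \frac{1}{62858}\right) = - \frac{97}{57171} - \frac{32}{31429} = - \frac{4878085}{1796827359}$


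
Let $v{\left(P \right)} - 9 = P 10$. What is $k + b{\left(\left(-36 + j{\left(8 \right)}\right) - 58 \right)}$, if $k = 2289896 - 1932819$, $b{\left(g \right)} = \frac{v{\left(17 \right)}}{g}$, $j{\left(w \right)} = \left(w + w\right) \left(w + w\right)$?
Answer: $\frac{57846653}{162} \approx 3.5708 \cdot 10^{5}$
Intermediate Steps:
$v{\left(P \right)} = 9 + 10 P$ ($v{\left(P \right)} = 9 + P 10 = 9 + 10 P$)
$j{\left(w \right)} = 4 w^{2}$ ($j{\left(w \right)} = 2 w 2 w = 4 w^{2}$)
$b{\left(g \right)} = \frac{179}{g}$ ($b{\left(g \right)} = \frac{9 + 10 \cdot 17}{g} = \frac{9 + 170}{g} = \frac{179}{g}$)
$k = 357077$
$k + b{\left(\left(-36 + j{\left(8 \right)}\right) - 58 \right)} = 357077 + \frac{179}{\left(-36 + 4 \cdot 8^{2}\right) - 58} = 357077 + \frac{179}{\left(-36 + 4 \cdot 64\right) - 58} = 357077 + \frac{179}{\left(-36 + 256\right) - 58} = 357077 + \frac{179}{220 - 58} = 357077 + \frac{179}{162} = \frac{57846653}{162}$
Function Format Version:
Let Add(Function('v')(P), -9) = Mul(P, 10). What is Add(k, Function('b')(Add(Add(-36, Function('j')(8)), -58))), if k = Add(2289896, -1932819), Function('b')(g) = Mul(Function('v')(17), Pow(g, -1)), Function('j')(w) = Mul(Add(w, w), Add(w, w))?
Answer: Rational(57846653, 162) ≈ 3.5708e+5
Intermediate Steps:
Function('v')(P) = Add(9, Mul(10, P)) (Function('v')(P) = Add(9, Mul(P, 10)) = Add(9, Mul(10, P)))
Function('j')(w) = Mul(4, Pow(w, 2)) (Function('j')(w) = Mul(Mul(2, w), Mul(2, w)) = Mul(4, Pow(w, 2)))
Function('b')(g) = Mul(179, Pow(g, -1)) (Function('b')(g) = Mul(Add(9, Mul(10, 17)), Pow(g, -1)) = Mul(Add(9, 170), Pow(g, -1)) = Mul(179, Pow(g, -1)))
k = 357077
Add(k, Function('b')(Add(Add(-36, Function('j')(8)), -58))) = Add(357077, Mul(179, Pow(Add(Add(-36, Mul(4, Pow(8, 2))), -58), -1))) = Add(357077, Mul(179, Pow(Add(Add(-36, Mul(4, 64)), -58), -1))) = Add(357077, Mul(179, Pow(Add(Add(-36, 256), -58), -1))) = Add(357077, Mul(179, Pow(Add(220, -58), -1))) = Add(357077, Mul(179, Pow(162, -1))) = Add(357077, Mul(179, Rational(1, 162))) = Add(357077, Rational(179, 162)) = Rational(57846653, 162)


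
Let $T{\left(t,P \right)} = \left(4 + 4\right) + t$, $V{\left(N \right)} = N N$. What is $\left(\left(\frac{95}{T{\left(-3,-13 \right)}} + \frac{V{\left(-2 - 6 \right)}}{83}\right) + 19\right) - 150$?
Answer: $- \frac{9232}{83} \approx -111.23$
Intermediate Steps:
$V{\left(N \right)} = N^{2}$
$T{\left(t,P \right)} = 8 + t$
$\left(\left(\frac{95}{T{\left(-3,-13 \right)}} + \frac{V{\left(-2 - 6 \right)}}{83}\right) + 19\right) - 150 = \left(\left(\frac{95}{8 - 3} + \frac{\left(-2 - 6\right)^{2}}{83}\right) + 19\right) - 150 = \left(\left(\frac{95}{5} + \left(-2 - 6\right)^{2} \cdot \frac{1}{83}\right) + 19\right) - 150 = \left(\left(95 \cdot \frac{1}{5} + \left(-8\right)^{2} \cdot \frac{1}{83}\right) + 19\right) - 150 = \left(\left(19 + 64 \cdot \frac{1}{83}\right) + 19\right) - 150 = \left(\left(19 + \frac{64}{83}\right) + 19\right) - 150 = \left(\frac{1641}{83} + 19\right) - 150 = \frac{3218}{83} - 150 = - \frac{9232}{83}$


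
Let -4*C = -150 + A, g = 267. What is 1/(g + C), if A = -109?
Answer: 4/1327 ≈ 0.0030143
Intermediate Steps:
C = 259/4 (C = -(-150 - 109)/4 = -¼*(-259) = 259/4 ≈ 64.750)
1/(g + C) = 1/(267 + 259/4) = 1/(1327/4) = 4/1327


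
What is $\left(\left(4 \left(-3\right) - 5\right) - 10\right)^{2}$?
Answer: $729$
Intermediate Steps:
$\left(\left(4 \left(-3\right) - 5\right) - 10\right)^{2} = \left(\left(-12 - 5\right) - 10\right)^{2} = \left(-17 - 10\right)^{2} = \left(-27\right)^{2} = 729$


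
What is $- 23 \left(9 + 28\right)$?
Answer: $-851$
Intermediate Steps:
$- 23 \left(9 + 28\right) = \left(-23\right) 37 = -851$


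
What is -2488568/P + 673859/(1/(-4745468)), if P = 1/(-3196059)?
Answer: 4755833832500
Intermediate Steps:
P = -1/3196059 ≈ -3.1289e-7
-2488568/P + 673859/(1/(-4745468)) = -2488568/(-1/3196059) + 673859/(1/(-4745468)) = -2488568*(-3196059) + 673859/(-1/4745468) = 7953610153512 + 673859*(-4745468) = 7953610153512 - 3197776321012 = 4755833832500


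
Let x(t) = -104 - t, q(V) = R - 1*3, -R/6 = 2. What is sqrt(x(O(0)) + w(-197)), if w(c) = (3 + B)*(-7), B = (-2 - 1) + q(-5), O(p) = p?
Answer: 1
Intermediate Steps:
R = -12 (R = -6*2 = -12)
q(V) = -15 (q(V) = -12 - 1*3 = -12 - 3 = -15)
B = -18 (B = (-2 - 1) - 15 = -3 - 15 = -18)
w(c) = 105 (w(c) = (3 - 18)*(-7) = -15*(-7) = 105)
sqrt(x(O(0)) + w(-197)) = sqrt((-104 - 1*0) + 105) = sqrt((-104 + 0) + 105) = sqrt(-104 + 105) = sqrt(1) = 1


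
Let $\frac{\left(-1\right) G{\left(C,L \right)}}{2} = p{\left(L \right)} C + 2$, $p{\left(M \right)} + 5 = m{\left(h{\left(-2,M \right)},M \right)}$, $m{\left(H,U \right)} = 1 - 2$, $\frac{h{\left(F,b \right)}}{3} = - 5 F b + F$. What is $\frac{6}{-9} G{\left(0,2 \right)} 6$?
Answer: $16$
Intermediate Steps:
$h{\left(F,b \right)} = 3 F - 15 F b$ ($h{\left(F,b \right)} = 3 \left(- 5 F b + F\right) = 3 \left(F - 5 F b\right) = 3 F - 15 F b$)
$m{\left(H,U \right)} = -1$ ($m{\left(H,U \right)} = 1 - 2 = -1$)
$p{\left(M \right)} = -6$ ($p{\left(M \right)} = -5 - 1 = -6$)
$G{\left(C,L \right)} = -4 + 12 C$ ($G{\left(C,L \right)} = - 2 \left(- 6 C + 2\right) = - 2 \left(2 - 6 C\right) = -4 + 12 C$)
$\frac{6}{-9} G{\left(0,2 \right)} 6 = \frac{6}{-9} \left(-4 + 12 \cdot 0\right) 6 = 6 \left(- \frac{1}{9}\right) \left(-4 + 0\right) 6 = \left(- \frac{2}{3}\right) \left(-4\right) 6 = \frac{8}{3} \cdot 6 = 16$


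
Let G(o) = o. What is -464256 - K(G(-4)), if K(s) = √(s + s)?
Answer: -464256 - 2*I*√2 ≈ -4.6426e+5 - 2.8284*I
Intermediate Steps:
K(s) = √2*√s (K(s) = √(2*s) = √2*√s)
-464256 - K(G(-4)) = -464256 - √2*√(-4) = -464256 - √2*2*I = -464256 - 2*I*√2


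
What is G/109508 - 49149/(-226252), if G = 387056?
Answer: 23238600701/6194101004 ≈ 3.7517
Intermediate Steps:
G/109508 - 49149/(-226252) = 387056/109508 - 49149/(-226252) = 387056*(1/109508) - 49149*(-1/226252) = 96764/27377 + 49149/226252 = 23238600701/6194101004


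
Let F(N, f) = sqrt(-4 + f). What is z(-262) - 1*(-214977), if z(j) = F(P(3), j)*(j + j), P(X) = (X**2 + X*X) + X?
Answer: 214977 - 524*I*sqrt(266) ≈ 2.1498e+5 - 8546.2*I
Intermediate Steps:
P(X) = X + 2*X**2 (P(X) = (X**2 + X**2) + X = 2*X**2 + X = X + 2*X**2)
z(j) = 2*j*sqrt(-4 + j) (z(j) = sqrt(-4 + j)*(j + j) = sqrt(-4 + j)*(2*j) = 2*j*sqrt(-4 + j))
z(-262) - 1*(-214977) = 2*(-262)*sqrt(-4 - 262) - 1*(-214977) = 2*(-262)*sqrt(-266) + 214977 = 2*(-262)*(I*sqrt(266)) + 214977 = -524*I*sqrt(266) + 214977 = 214977 - 524*I*sqrt(266)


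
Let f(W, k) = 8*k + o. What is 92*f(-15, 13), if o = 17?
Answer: 11132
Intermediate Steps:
f(W, k) = 17 + 8*k (f(W, k) = 8*k + 17 = 17 + 8*k)
92*f(-15, 13) = 92*(17 + 8*13) = 92*(17 + 104) = 92*121 = 11132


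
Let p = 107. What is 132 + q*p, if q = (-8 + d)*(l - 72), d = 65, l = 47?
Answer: -152343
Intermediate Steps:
q = -1425 (q = (-8 + 65)*(47 - 72) = 57*(-25) = -1425)
132 + q*p = 132 - 1425*107 = 132 - 152475 = -152343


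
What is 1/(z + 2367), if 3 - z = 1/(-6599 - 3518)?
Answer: 10117/23977291 ≈ 0.00042194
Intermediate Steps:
z = 30352/10117 (z = 3 - 1/(-6599 - 3518) = 3 - 1/(-10117) = 3 - 1*(-1/10117) = 3 + 1/10117 = 30352/10117 ≈ 3.0001)
1/(z + 2367) = 1/(30352/10117 + 2367) = 1/(23977291/10117) = 10117/23977291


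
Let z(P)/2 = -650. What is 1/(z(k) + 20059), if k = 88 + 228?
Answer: 1/18759 ≈ 5.3308e-5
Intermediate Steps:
k = 316
z(P) = -1300 (z(P) = 2*(-650) = -1300)
1/(z(k) + 20059) = 1/(-1300 + 20059) = 1/18759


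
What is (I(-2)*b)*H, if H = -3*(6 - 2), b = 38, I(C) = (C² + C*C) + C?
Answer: -2736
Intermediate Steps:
I(C) = C + 2*C² (I(C) = (C² + C²) + C = 2*C² + C = C + 2*C²)
H = -12 (H = -3*4 = -12)
(I(-2)*b)*H = (-2*(1 + 2*(-2))*38)*(-12) = (-2*(1 - 4)*38)*(-12) = (-2*(-3)*38)*(-12) = (6*38)*(-12) = 228*(-12) = -2736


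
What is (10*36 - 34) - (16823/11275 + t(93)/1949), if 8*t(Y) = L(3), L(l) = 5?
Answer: 57048374209/175799800 ≈ 324.51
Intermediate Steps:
t(Y) = 5/8 (t(Y) = (1/8)*5 = 5/8)
(10*36 - 34) - (16823/11275 + t(93)/1949) = (10*36 - 34) - (16823/11275 + (5/8)/1949) = (360 - 34) - (16823*(1/11275) + (5/8)*(1/1949)) = 326 - (16823/11275 + 5/15592) = 326 - 1*262360591/175799800 = 326 - 262360591/175799800 = 57048374209/175799800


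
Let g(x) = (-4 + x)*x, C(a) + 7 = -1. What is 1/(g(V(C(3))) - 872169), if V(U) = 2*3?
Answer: -1/872157 ≈ -1.1466e-6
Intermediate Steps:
C(a) = -8 (C(a) = -7 - 1 = -8)
V(U) = 6
g(x) = x*(-4 + x)
1/(g(V(C(3))) - 872169) = 1/(6*(-4 + 6) - 872169) = 1/(6*2 - 872169) = 1/(12 - 872169) = 1/(-872157) = -1/872157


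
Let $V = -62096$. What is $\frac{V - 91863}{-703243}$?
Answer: $\frac{153959}{703243} \approx 0.21893$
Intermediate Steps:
$\frac{V - 91863}{-703243} = \frac{-62096 - 91863}{-703243} = \left(-62096 - 91863\right) \left(- \frac{1}{703243}\right) = \left(-153959\right) \left(- \frac{1}{703243}\right) = \frac{153959}{703243}$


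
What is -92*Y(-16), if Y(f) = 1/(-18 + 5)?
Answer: 92/13 ≈ 7.0769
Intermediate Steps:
Y(f) = -1/13 (Y(f) = 1/(-13) = -1/13)
-92*Y(-16) = -92*(-1/13) = 92/13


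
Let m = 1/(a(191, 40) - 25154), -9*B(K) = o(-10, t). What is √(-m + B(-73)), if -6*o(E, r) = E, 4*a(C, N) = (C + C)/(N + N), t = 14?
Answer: 5*I*√119946019479/4024449 ≈ 0.43029*I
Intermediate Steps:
a(C, N) = C/(4*N) (a(C, N) = ((C + C)/(N + N))/4 = ((2*C)/((2*N)))/4 = ((2*C)*(1/(2*N)))/4 = (C/N)/4 = C/(4*N))
o(E, r) = -E/6
B(K) = -5/27 (B(K) = -(-1)*(-10)/54 = -⅑*5/3 = -5/27)
m = -160/4024449 (m = 1/((¼)*191/40 - 25154) = 1/((¼)*191*(1/40) - 25154) = 1/(191/160 - 25154) = 1/(-4024449/160) = -160/4024449 ≈ -3.9757e-5)
√(-m + B(-73)) = √(-1*(-160/4024449) - 5/27) = √(160/4024449 - 5/27) = √(-2235325/12073347) = 5*I*√119946019479/4024449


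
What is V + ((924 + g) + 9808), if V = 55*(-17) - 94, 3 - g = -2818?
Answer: 12524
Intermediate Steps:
g = 2821 (g = 3 - 1*(-2818) = 3 + 2818 = 2821)
V = -1029 (V = -935 - 94 = -1029)
V + ((924 + g) + 9808) = -1029 + ((924 + 2821) + 9808) = -1029 + (3745 + 9808) = -1029 + 13553 = 12524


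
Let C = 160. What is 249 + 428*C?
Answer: 68729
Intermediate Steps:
249 + 428*C = 249 + 428*160 = 249 + 68480 = 68729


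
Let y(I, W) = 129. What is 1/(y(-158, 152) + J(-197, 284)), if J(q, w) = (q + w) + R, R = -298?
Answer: -1/82 ≈ -0.012195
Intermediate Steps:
J(q, w) = -298 + q + w (J(q, w) = (q + w) - 298 = -298 + q + w)
1/(y(-158, 152) + J(-197, 284)) = 1/(129 + (-298 - 197 + 284)) = 1/(129 - 211) = 1/(-82) = -1/82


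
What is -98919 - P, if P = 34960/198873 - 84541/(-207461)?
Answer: -214803309994640/2171494287 ≈ -98920.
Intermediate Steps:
P = 1266618887/2171494287 (P = 34960*(1/198873) - 84541*(-1/207461) = 1840/10467 + 84541/207461 = 1266618887/2171494287 ≈ 0.58329)
-98919 - P = -98919 - 1*1266618887/2171494287 = -98919 - 1266618887/2171494287 = -214803309994640/2171494287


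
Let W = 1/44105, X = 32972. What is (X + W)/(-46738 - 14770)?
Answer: -1454230061/2712810340 ≈ -0.53606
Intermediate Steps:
W = 1/44105 ≈ 2.2673e-5
(X + W)/(-46738 - 14770) = (32972 + 1/44105)/(-46738 - 14770) = (1454230061/44105)/(-61508) = (1454230061/44105)*(-1/61508) = -1454230061/2712810340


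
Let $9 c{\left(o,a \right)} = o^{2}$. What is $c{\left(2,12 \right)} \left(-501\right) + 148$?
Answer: $- \frac{224}{3} \approx -74.667$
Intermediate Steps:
$c{\left(o,a \right)} = \frac{o^{2}}{9}$
$c{\left(2,12 \right)} \left(-501\right) + 148 = \frac{2^{2}}{9} \left(-501\right) + 148 = \frac{1}{9} \cdot 4 \left(-501\right) + 148 = \frac{4}{9} \left(-501\right) + 148 = - \frac{668}{3} + 148 = - \frac{224}{3}$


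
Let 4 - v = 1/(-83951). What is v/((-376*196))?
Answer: -335805/6186852896 ≈ -5.4277e-5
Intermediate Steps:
v = 335805/83951 (v = 4 - 1/(-83951) = 4 - 1*(-1/83951) = 4 + 1/83951 = 335805/83951 ≈ 4.0000)
v/((-376*196)) = 335805/(83951*((-376*196))) = (335805/83951)/(-73696) = (335805/83951)*(-1/73696) = -335805/6186852896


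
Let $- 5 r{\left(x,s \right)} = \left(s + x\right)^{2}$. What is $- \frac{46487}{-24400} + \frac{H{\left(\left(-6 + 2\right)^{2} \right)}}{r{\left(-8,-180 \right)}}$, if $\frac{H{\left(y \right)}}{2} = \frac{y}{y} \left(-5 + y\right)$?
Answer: $\frac{102522033}{53899600} \approx 1.9021$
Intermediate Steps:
$r{\left(x,s \right)} = - \frac{\left(s + x\right)^{2}}{5}$
$H{\left(y \right)} = -10 + 2 y$ ($H{\left(y \right)} = 2 \frac{y}{y} \left(-5 + y\right) = 2 \cdot 1 \left(-5 + y\right) = 2 \left(-5 + y\right) = -10 + 2 y$)
$- \frac{46487}{-24400} + \frac{H{\left(\left(-6 + 2\right)^{2} \right)}}{r{\left(-8,-180 \right)}} = - \frac{46487}{-24400} + \frac{-10 + 2 \left(-6 + 2\right)^{2}}{\left(- \frac{1}{5}\right) \left(-180 - 8\right)^{2}} = \left(-46487\right) \left(- \frac{1}{24400}\right) + \frac{-10 + 2 \left(-4\right)^{2}}{\left(- \frac{1}{5}\right) \left(-188\right)^{2}} = \frac{46487}{24400} + \frac{-10 + 2 \cdot 16}{\left(- \frac{1}{5}\right) 35344} = \frac{46487}{24400} + \frac{-10 + 32}{- \frac{35344}{5}} = \frac{46487}{24400} + 22 \left(- \frac{5}{35344}\right) = \frac{46487}{24400} - \frac{55}{17672} = \frac{102522033}{53899600}$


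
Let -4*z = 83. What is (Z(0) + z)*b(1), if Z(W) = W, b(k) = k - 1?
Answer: 0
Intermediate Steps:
b(k) = -1 + k
z = -83/4 (z = -¼*83 = -83/4 ≈ -20.750)
(Z(0) + z)*b(1) = (0 - 83/4)*(-1 + 1) = -83/4*0 = 0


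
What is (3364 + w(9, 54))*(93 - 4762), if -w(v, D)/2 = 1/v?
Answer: -141349306/9 ≈ -1.5705e+7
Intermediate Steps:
w(v, D) = -2/v
(3364 + w(9, 54))*(93 - 4762) = (3364 - 2/9)*(93 - 4762) = (3364 - 2*⅑)*(-4669) = (3364 - 2/9)*(-4669) = (30274/9)*(-4669) = -141349306/9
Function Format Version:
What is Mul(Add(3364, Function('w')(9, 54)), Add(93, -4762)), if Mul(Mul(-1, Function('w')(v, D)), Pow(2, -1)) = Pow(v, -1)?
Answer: Rational(-141349306, 9) ≈ -1.5705e+7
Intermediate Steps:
Function('w')(v, D) = Mul(-2, Pow(v, -1))
Mul(Add(3364, Function('w')(9, 54)), Add(93, -4762)) = Mul(Add(3364, Mul(-2, Pow(9, -1))), Add(93, -4762)) = Mul(Add(3364, Mul(-2, Rational(1, 9))), -4669) = Mul(Add(3364, Rational(-2, 9)), -4669) = Mul(Rational(30274, 9), -4669) = Rational(-141349306, 9)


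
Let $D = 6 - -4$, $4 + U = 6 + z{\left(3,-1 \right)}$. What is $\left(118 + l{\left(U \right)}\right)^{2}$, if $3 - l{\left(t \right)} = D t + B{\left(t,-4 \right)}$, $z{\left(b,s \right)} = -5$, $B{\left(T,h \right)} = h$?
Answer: $24025$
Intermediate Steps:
$U = -3$ ($U = -4 + \left(6 - 5\right) = -4 + 1 = -3$)
$D = 10$ ($D = 6 + 4 = 10$)
$l{\left(t \right)} = 7 - 10 t$ ($l{\left(t \right)} = 3 - \left(10 t - 4\right) = 3 - \left(-4 + 10 t\right) = 7 - 10 t$)
$\left(118 + l{\left(U \right)}\right)^{2} = \left(118 + \left(7 - -30\right)\right)^{2} = \left(118 + \left(7 + 30\right)\right)^{2} = \left(118 + 37\right)^{2} = 155^{2} = 24025$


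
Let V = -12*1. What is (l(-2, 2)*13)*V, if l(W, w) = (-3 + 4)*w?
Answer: -312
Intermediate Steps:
V = -12
l(W, w) = w (l(W, w) = 1*w = w)
(l(-2, 2)*13)*V = (2*13)*(-12) = 26*(-12) = -312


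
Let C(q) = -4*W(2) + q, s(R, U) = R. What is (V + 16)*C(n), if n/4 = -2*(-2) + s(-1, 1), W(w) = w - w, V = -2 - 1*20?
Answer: -72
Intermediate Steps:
V = -22 (V = -2 - 20 = -22)
W(w) = 0
n = 12 (n = 4*(-2*(-2) - 1) = 4*(4 - 1) = 4*3 = 12)
C(q) = q (C(q) = -4*0 + q = 0 + q = q)
(V + 16)*C(n) = (-22 + 16)*12 = -6*12 = -72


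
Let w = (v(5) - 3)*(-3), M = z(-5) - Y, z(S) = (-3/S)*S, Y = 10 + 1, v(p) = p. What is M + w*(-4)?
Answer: 10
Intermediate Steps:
Y = 11
z(S) = -3
M = -14 (M = -3 - 1*11 = -3 - 11 = -14)
w = -6 (w = (5 - 3)*(-3) = 2*(-3) = -6)
M + w*(-4) = -14 - 6*(-4) = -14 + 24 = 10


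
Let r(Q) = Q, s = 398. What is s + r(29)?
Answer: 427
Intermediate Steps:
s + r(29) = 398 + 29 = 427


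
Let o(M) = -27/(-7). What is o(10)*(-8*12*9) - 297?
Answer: -25407/7 ≈ -3629.6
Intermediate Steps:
o(M) = 27/7 (o(M) = -27*(-⅐) = 27/7)
o(10)*(-8*12*9) - 297 = 27*(-8*12*9)/7 - 297 = 27*(-96*9)/7 - 297 = (27/7)*(-864) - 297 = -23328/7 - 297 = -25407/7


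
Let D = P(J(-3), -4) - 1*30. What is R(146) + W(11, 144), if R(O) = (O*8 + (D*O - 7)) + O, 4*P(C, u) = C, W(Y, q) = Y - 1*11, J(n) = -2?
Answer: -3146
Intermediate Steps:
W(Y, q) = -11 + Y (W(Y, q) = Y - 11 = -11 + Y)
P(C, u) = C/4
D = -61/2 (D = (¼)*(-2) - 1*30 = -½ - 30 = -61/2 ≈ -30.500)
R(O) = -7 - 43*O/2 (R(O) = (O*8 + (-61*O/2 - 7)) + O = (8*O + (-7 - 61*O/2)) + O = (-7 - 45*O/2) + O = -7 - 43*O/2)
R(146) + W(11, 144) = (-7 - 43/2*146) + (-11 + 11) = (-7 - 3139) + 0 = -3146 + 0 = -3146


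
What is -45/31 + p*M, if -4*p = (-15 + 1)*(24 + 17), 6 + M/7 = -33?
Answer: -2428971/62 ≈ -39177.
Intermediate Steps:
M = -273 (M = -42 + 7*(-33) = -42 - 231 = -273)
p = 287/2 (p = -(-15 + 1)*(24 + 17)/4 = -(-7)*41/2 = -¼*(-574) = 287/2 ≈ 143.50)
-45/31 + p*M = -45/31 + (287/2)*(-273) = -45*1/31 - 78351/2 = -45/31 - 78351/2 = -2428971/62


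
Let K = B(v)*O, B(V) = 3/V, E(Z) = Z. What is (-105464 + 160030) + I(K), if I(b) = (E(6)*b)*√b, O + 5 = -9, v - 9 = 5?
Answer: 54566 - 18*I*√3 ≈ 54566.0 - 31.177*I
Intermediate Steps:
v = 14 (v = 9 + 5 = 14)
O = -14 (O = -5 - 9 = -14)
K = -3 (K = (3/14)*(-14) = -3)
I(b) = 6*b^(3/2) (I(b) = (6*b)*√b = 6*b^(3/2))
(-105464 + 160030) + I(K) = (-105464 + 160030) + 6*(-3)^(3/2) = 54566 + 6*(-3*I*√3) = 54566 - 18*I*√3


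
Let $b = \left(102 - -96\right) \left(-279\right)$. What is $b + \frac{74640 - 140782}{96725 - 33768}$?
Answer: $- \frac{3477936736}{62957} \approx -55243.0$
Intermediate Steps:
$b = -55242$ ($b = \left(102 + 96\right) \left(-279\right) = 198 \left(-279\right) = -55242$)
$b + \frac{74640 - 140782}{96725 - 33768} = -55242 + \frac{74640 - 140782}{96725 - 33768} = -55242 - \frac{66142}{62957} = - \frac{3477936736}{62957}$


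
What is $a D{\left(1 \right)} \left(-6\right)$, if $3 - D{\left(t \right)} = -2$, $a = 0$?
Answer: $0$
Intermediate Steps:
$D{\left(t \right)} = 5$ ($D{\left(t \right)} = 3 - -2 = 3 + 2 = 5$)
$a D{\left(1 \right)} \left(-6\right) = 0 \cdot 5 \left(-6\right) = 0 \left(-6\right) = 0$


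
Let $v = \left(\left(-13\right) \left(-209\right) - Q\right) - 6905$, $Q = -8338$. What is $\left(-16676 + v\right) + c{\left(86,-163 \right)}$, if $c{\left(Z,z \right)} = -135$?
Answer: $-12661$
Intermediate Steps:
$v = 4150$ ($v = \left(\left(-13\right) \left(-209\right) - -8338\right) - 6905 = \left(2717 + 8338\right) - 6905 = 11055 - 6905 = 4150$)
$\left(-16676 + v\right) + c{\left(86,-163 \right)} = \left(-16676 + 4150\right) - 135 = -12526 - 135 = -12661$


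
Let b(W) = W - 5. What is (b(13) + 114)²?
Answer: 14884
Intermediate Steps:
b(W) = -5 + W
(b(13) + 114)² = ((-5 + 13) + 114)² = (8 + 114)² = 122² = 14884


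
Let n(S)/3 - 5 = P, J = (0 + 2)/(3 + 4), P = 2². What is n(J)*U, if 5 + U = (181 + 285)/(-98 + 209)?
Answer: -801/37 ≈ -21.649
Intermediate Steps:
P = 4
J = 2/7 ≈ 0.28571
U = -89/111 (U = -5 + (181 + 285)/(-98 + 209) = -5 + 466/111 = -89/111 ≈ -0.80180)
n(S) = 27 (n(S) = 15 + 3*4 = 15 + 12 = 27)
n(J)*U = 27*(-89/111) = -801/37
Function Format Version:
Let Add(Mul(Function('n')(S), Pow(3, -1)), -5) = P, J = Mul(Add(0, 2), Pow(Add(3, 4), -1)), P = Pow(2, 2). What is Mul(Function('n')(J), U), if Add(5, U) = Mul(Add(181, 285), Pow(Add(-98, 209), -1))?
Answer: Rational(-801, 37) ≈ -21.649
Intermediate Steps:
P = 4
J = Rational(2, 7) (J = Mul(2, Pow(7, -1)) = Mul(2, Rational(1, 7)) = Rational(2, 7) ≈ 0.28571)
U = Rational(-89, 111) (U = Add(-5, Mul(Add(181, 285), Pow(Add(-98, 209), -1))) = Add(-5, Mul(466, Pow(111, -1))) = Add(-5, Mul(466, Rational(1, 111))) = Add(-5, Rational(466, 111)) = Rational(-89, 111) ≈ -0.80180)
Function('n')(S) = 27 (Function('n')(S) = Add(15, Mul(3, 4)) = Add(15, 12) = 27)
Mul(Function('n')(J), U) = Mul(27, Rational(-89, 111)) = Rational(-801, 37)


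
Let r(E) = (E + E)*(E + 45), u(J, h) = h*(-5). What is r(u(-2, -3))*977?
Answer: 1758600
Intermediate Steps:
u(J, h) = -5*h
r(E) = 2*E*(45 + E) (r(E) = (2*E)*(45 + E) = 2*E*(45 + E))
r(u(-2, -3))*977 = (2*(-5*(-3))*(45 - 5*(-3)))*977 = (2*15*(45 + 15))*977 = (2*15*60)*977 = 1800*977 = 1758600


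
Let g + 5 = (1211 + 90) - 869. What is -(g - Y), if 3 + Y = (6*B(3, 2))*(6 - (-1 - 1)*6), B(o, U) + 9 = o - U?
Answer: -1294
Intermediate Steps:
g = 427 (g = -5 + ((1211 + 90) - 869) = -5 + (1301 - 869) = -5 + 432 = 427)
B(o, U) = -9 + o - U (B(o, U) = -9 + (o - U) = -9 + o - U)
Y = -867 (Y = -3 + (6*(-9 + 3 - 1*2))*(6 - (-1 - 1)*6) = -3 + (6*(-9 + 3 - 2))*(6 - (-2)*6) = -3 + (6*(-8))*(6 - 1*(-12)) = -3 - 48*(6 + 12) = -3 - 48*18 = -3 - 864 = -867)
-(g - Y) = -(427 - 1*(-867)) = -(427 + 867) = -1*1294 = -1294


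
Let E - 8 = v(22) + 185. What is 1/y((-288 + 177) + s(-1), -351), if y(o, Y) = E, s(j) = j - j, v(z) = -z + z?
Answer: 1/193 ≈ 0.0051813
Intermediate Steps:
v(z) = 0
s(j) = 0
E = 193 (E = 8 + (0 + 185) = 8 + 185 = 193)
y(o, Y) = 193
1/y((-288 + 177) + s(-1), -351) = 1/193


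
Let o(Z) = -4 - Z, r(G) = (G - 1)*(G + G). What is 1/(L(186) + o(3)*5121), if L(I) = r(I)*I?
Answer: 1/12764673 ≈ 7.8341e-8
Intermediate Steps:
r(G) = 2*G*(-1 + G) (r(G) = (-1 + G)*(2*G) = 2*G*(-1 + G))
L(I) = 2*I**2*(-1 + I) (L(I) = (2*I*(-1 + I))*I = 2*I**2*(-1 + I))
1/(L(186) + o(3)*5121) = 1/(2*186**2*(-1 + 186) + (-4 - 1*3)*5121) = 1/(2*34596*185 + (-4 - 3)*5121) = 1/(12800520 - 7*5121) = 1/(12800520 - 35847) = 1/12764673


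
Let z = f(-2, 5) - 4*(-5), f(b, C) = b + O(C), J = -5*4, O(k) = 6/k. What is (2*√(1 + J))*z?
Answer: 192*I*√19/5 ≈ 167.38*I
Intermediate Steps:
J = -20
f(b, C) = b + 6/C
z = 96/5 (z = (-2 + 6/5) - 4*(-5) = (-2 + 6*(⅕)) + 20 = (-2 + 6/5) + 20 = -⅘ + 20 = 96/5 ≈ 19.200)
(2*√(1 + J))*z = (2*√(1 - 20))*(96/5) = (2*√(-19))*(96/5) = (2*(I*√19))*(96/5) = (2*I*√19)*(96/5) = 192*I*√19/5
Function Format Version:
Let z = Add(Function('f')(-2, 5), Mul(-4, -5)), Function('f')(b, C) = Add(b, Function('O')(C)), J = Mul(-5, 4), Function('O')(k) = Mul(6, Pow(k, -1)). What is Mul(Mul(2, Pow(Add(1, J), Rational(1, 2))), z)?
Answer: Mul(Rational(192, 5), I, Pow(19, Rational(1, 2))) ≈ Mul(167.38, I)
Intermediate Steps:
J = -20
Function('f')(b, C) = Add(b, Mul(6, Pow(C, -1)))
z = Rational(96, 5) (z = Add(Add(-2, Mul(6, Pow(5, -1))), Mul(-4, -5)) = Add(Add(-2, Mul(6, Rational(1, 5))), 20) = Add(Add(-2, Rational(6, 5)), 20) = Add(Rational(-4, 5), 20) = Rational(96, 5) ≈ 19.200)
Mul(Mul(2, Pow(Add(1, J), Rational(1, 2))), z) = Mul(Mul(2, Pow(Add(1, -20), Rational(1, 2))), Rational(96, 5)) = Mul(Mul(2, Pow(-19, Rational(1, 2))), Rational(96, 5)) = Mul(Mul(2, Mul(I, Pow(19, Rational(1, 2)))), Rational(96, 5)) = Mul(Mul(2, I, Pow(19, Rational(1, 2))), Rational(96, 5)) = Mul(Rational(192, 5), I, Pow(19, Rational(1, 2)))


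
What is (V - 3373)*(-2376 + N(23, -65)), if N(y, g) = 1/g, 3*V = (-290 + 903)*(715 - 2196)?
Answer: 141772513652/195 ≈ 7.2704e+8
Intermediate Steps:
V = -907853/3 (V = ((-290 + 903)*(715 - 2196))/3 = (613*(-1481))/3 = (1/3)*(-907853) = -907853/3 ≈ -3.0262e+5)
(V - 3373)*(-2376 + N(23, -65)) = (-907853/3 - 3373)*(-2376 + 1/(-65)) = -917972*(-2376 - 1/65)/3 = -917972/3*(-154441/65) = 141772513652/195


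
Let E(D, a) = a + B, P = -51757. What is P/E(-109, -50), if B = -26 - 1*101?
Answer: 51757/177 ≈ 292.41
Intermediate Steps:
B = -127 (B = -26 - 101 = -127)
E(D, a) = -127 + a (E(D, a) = a - 127 = -127 + a)
P/E(-109, -50) = -51757/(-127 - 50) = -51757/(-177) = -51757*(-1/177) = 51757/177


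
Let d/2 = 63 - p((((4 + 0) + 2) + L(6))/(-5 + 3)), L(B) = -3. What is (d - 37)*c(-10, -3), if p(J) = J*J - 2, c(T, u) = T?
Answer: -885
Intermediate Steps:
p(J) = -2 + J² (p(J) = J² - 2 = -2 + J²)
d = 251/2 (d = 2*(63 - (-2 + ((((4 + 0) + 2) - 3)/(-5 + 3))²)) = 2*(63 - (-2 + (((4 + 2) - 3)/(-2))²)) = 2*(63 - (-2 + ((6 - 3)*(-½))²)) = 2*(63 - (-2 + (3*(-½))²)) = 2*(63 - (-2 + (-3/2)²)) = 2*(63 - (-2 + 9/4)) = 2*(63 - 1*¼) = 2*(63 - ¼) = 2*(251/4) = 251/2 ≈ 125.50)
(d - 37)*c(-10, -3) = (251/2 - 37)*(-10) = (177/2)*(-10) = -885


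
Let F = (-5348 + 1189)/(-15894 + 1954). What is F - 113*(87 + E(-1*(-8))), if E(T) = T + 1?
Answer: -151216961/13940 ≈ -10848.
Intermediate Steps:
E(T) = 1 + T
F = 4159/13940 (F = -4159/(-13940) = -4159*(-1/13940) = 4159/13940 ≈ 0.29835)
F - 113*(87 + E(-1*(-8))) = 4159/13940 - 113*(87 + (1 - 1*(-8))) = 4159/13940 - 113*(87 + (1 + 8)) = 4159/13940 - 113*(87 + 9) = 4159/13940 - 113*96 = 4159/13940 - 1*10848 = 4159/13940 - 10848 = -151216961/13940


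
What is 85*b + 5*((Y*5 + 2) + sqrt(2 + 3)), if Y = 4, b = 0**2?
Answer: 110 + 5*sqrt(5) ≈ 121.18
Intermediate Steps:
b = 0
85*b + 5*((Y*5 + 2) + sqrt(2 + 3)) = 85*0 + 5*((4*5 + 2) + sqrt(2 + 3)) = 0 + 5*((20 + 2) + sqrt(5)) = 0 + 5*(22 + sqrt(5)) = 0 + (110 + 5*sqrt(5)) = 110 + 5*sqrt(5)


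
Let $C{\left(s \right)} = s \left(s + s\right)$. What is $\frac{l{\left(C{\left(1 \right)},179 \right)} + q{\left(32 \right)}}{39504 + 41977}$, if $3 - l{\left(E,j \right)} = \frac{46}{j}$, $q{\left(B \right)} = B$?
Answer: $\frac{6219}{14585099} \approx 0.00042639$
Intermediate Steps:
$C{\left(s \right)} = 2 s^{2}$ ($C{\left(s \right)} = s 2 s = 2 s^{2}$)
$l{\left(E,j \right)} = 3 - \frac{46}{j}$
$\frac{l{\left(C{\left(1 \right)},179 \right)} + q{\left(32 \right)}}{39504 + 41977} = \frac{\left(3 - \frac{46}{179}\right) + 32}{39504 + 41977} = \frac{\left(3 - \frac{46}{179}\right) + 32}{81481} = \left(\left(3 - \frac{46}{179}\right) + 32\right) \frac{1}{81481} = \left(\frac{491}{179} + 32\right) \frac{1}{81481} = \frac{6219}{179} \cdot \frac{1}{81481} = \frac{6219}{14585099}$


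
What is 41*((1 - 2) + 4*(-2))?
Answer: -369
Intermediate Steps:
41*((1 - 2) + 4*(-2)) = 41*(-1 - 8) = 41*(-9) = -369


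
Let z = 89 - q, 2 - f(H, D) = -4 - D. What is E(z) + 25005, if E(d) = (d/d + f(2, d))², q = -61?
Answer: 49654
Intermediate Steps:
f(H, D) = 6 + D (f(H, D) = 2 - (-4 - D) = 2 + (4 + D) = 6 + D)
z = 150 (z = 89 - 1*(-61) = 89 + 61 = 150)
E(d) = (7 + d)² (E(d) = (d/d + (6 + d))² = (1 + (6 + d))² = (7 + d)²)
E(z) + 25005 = (7 + 150)² + 25005 = 157² + 25005 = 24649 + 25005 = 49654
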